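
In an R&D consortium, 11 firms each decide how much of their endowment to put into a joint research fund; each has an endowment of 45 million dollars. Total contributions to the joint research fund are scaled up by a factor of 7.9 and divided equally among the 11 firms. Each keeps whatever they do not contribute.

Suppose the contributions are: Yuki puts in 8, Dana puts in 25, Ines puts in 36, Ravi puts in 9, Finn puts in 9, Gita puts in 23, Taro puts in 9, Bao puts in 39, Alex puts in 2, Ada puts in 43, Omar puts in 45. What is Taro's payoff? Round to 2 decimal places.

Total contributed: 8 + 25 + 36 + 9 + 9 + 23 + 9 + 39 + 2 + 43 + 45 = 248.
Each receives 7.9 × 248 / 11 = 178.11 from the joint research fund.
Taro keeps 45 − 9 = 36, so Taro's payoff is 36 + 178.11 = 214.11.

214.11 million dollars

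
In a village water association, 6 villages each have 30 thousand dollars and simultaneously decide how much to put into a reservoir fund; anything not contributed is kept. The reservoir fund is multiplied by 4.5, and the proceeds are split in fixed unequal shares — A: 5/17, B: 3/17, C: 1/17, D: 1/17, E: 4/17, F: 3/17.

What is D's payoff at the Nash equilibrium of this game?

45.88 thousand dollars

Each unit j contributes comes back to j as 4.5 × (j's share), so j prefers to contribute only if that share exceeds 1/4.5 = 0.2222; otherwise keeping the unit dominates.
A and E clear that bar, contributing 30 each; the remaining 4 contribute 0. Total contributed: 60.
D keeps 30 and receives 4.5 × 60 × 1/17 = 15.88 from the reservoir fund, for a payoff of 45.88.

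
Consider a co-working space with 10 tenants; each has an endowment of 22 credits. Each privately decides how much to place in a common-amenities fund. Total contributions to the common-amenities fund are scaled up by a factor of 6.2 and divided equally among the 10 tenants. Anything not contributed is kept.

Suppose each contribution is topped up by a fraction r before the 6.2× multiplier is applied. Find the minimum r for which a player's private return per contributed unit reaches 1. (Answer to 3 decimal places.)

0.613

With matching at rate r, one contributed unit becomes (1 + r) in the common-amenities fund and returns 6.2 × (1 + r) / 10 to the contributor.
Setting this equal to 1: 1 + r = 10/6.2 = 1.6129.
So the minimum matching rate is r = 1.6129 − 1 = 0.613.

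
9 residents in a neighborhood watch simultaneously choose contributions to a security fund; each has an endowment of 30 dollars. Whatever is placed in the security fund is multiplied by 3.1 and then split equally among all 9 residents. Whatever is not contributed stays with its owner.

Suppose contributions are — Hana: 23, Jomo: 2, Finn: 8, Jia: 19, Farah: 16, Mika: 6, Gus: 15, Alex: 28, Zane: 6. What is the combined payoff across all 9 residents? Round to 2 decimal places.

Total contributed: 23 + 2 + 8 + 19 + 16 + 6 + 15 + 28 + 6 = 123; total kept: 9 × 30 − 123 = 147.
The security fund pays out 3.1 × 123 = 381.30 in aggregate.
Group total = 147 + 381.30 = 528.30.

528.30 dollars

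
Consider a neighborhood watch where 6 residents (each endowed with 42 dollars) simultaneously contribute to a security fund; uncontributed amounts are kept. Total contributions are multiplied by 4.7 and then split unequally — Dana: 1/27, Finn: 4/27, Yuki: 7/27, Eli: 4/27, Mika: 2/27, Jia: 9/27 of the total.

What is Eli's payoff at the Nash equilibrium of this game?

100.49 dollars

Player j's private return per contributed unit is 4.7 × (j's share). Contributing is weakly dominant for j when that share is at least 1/4.7 = 0.2128, and contributing 0 is dominant otherwise.
Yuki and Jia clear that bar, contributing 42 each; the remaining 4 contribute 0. Total contributed: 84.
Eli keeps 42 and receives 4.7 × 84 × 4/27 = 58.49 from the security fund, for a payoff of 100.49.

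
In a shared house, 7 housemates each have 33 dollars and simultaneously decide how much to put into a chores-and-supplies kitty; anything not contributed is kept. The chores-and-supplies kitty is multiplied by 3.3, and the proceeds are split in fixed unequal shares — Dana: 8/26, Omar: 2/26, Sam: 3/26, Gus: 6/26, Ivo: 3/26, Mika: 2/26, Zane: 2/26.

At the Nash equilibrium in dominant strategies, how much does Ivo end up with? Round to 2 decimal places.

Player j's private return per contributed unit is 3.3 × (j's share). Contributing is weakly dominant for j when that share is at least 1/3.3 = 0.3030, and contributing 0 is dominant otherwise.
Only Dana (8/26) clears that bar, contributing 33; the remaining 6 contribute 0. Total contributed: 33.
Ivo keeps 33 and receives 3.3 × 33 × 3/26 = 12.57 from the chores-and-supplies kitty, for a payoff of 45.57.

45.57 dollars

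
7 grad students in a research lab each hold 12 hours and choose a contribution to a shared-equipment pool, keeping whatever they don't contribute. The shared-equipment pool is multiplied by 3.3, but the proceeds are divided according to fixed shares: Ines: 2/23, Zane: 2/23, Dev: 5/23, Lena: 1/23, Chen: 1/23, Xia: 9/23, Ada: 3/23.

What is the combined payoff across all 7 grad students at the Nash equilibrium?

111.60 hours

Player j's private return per contributed unit is 3.3 × (j's share). Contributing is weakly dominant for j when that share is at least 1/3.3 = 0.3030, and contributing 0 is dominant otherwise.
Only Xia (9/23) clears that bar, contributing 12; the remaining 6 contribute 0. Total contributed: 12.
The shared-equipment pool pays out 3.3 × 12 = 39.60 in total (split across the unequal shares, but the aggregate is all that matters for the group sum).
The 6 free-riders keep 12 each, adding 72. Group total = 72 + 39.60 = 111.60.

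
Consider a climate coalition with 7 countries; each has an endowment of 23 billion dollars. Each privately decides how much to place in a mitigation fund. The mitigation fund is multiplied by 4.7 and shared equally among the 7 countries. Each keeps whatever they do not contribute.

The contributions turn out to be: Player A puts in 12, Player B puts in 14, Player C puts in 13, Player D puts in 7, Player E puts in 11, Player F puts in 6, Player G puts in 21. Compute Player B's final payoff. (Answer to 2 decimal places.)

Total contributed: 12 + 14 + 13 + 7 + 11 + 6 + 21 = 84.
Each receives 4.7 × 84 / 7 = 56.40 from the mitigation fund.
Player B keeps 23 − 14 = 9, so Player B's payoff is 9 + 56.40 = 65.40.

65.40 billion dollars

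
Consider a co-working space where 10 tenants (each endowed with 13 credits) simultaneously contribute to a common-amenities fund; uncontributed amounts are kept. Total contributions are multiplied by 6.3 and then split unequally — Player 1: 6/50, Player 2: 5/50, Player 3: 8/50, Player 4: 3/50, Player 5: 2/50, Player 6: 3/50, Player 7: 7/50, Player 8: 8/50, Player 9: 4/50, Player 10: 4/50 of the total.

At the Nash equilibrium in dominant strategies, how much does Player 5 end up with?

For player j, contributing a unit is worthwhile iff 6.3 × (j's share) ≥ 1, i.e. iff j's share is at least 0.1587.
The shares above 0.1587 belong to Player 3 and Player 8, contributing 13 each; the remaining 8 contribute 0. Total contributed: 26.
Player 5 keeps 13 and receives 6.3 × 26 × 2/50 = 6.55 from the common-amenities fund, for a payoff of 19.55.

19.55 credits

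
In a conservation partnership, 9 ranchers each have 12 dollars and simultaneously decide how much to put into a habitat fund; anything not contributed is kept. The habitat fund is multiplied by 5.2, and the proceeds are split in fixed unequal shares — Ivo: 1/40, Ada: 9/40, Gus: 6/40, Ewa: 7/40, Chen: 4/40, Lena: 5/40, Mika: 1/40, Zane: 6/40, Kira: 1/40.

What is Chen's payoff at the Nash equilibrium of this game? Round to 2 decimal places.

18.24 dollars

A player with share s gets back 5.2·s per unit contributed, so full contribution is dominant for anyone with s > 1/5.2 = 0.1923 and zero contribution is dominant for anyone below.
The only share above 0.1923 is Ada's 9/40, contributing 12; the remaining 8 contribute 0. Total contributed: 12.
Chen keeps 12 and receives 5.2 × 12 × 4/40 = 6.24 from the habitat fund, for a payoff of 18.24.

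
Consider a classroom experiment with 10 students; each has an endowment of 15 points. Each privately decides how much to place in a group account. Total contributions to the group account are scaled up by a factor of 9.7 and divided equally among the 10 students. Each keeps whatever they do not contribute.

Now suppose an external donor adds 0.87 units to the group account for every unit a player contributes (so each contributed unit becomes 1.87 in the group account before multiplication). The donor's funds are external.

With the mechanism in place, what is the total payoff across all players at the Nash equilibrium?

With the mechanism, a contributed unit returns 9.7 × 1.87 / 10 = 1.8139 per unit of net cost to the contributor — now above 1 — so contributing fully is weakly dominant for every player.
At the Nash equilibrium everyone contributes 15. Group total payoff = 9.7 × 1.87 × 150 = 2720.85.

2720.85 points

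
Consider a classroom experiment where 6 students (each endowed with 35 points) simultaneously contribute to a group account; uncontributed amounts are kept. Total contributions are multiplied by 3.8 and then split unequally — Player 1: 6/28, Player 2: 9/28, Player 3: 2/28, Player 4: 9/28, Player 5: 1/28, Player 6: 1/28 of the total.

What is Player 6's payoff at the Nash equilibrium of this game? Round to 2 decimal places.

For player j, contributing a unit is worthwhile iff 3.8 × (j's share) ≥ 1, i.e. iff j's share is at least 0.2632.
Player 2 and Player 4 are above the threshold, contributing 35 each; the remaining 4 contribute 0. Total contributed: 70.
Player 6 keeps 35 and receives 3.8 × 70 × 1/28 = 9.50 from the group account, for a payoff of 44.50.

44.50 points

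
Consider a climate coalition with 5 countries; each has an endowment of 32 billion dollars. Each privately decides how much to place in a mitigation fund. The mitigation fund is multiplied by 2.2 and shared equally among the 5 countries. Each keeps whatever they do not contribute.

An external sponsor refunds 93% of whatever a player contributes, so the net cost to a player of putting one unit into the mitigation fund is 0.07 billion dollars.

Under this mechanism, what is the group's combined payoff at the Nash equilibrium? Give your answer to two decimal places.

500.80 billion dollars

Under the mechanism each unit contributed yields (2.2/5) / 0.07 = 6.2857 back to its contributor per unit of net cost, which exceeds 1, making full contribution the dominant choice for everyone.
At the Nash equilibrium everyone contributes 32. Group total payoff = 5 × (32 × 0.93 + 2.2 × 32) = 500.80.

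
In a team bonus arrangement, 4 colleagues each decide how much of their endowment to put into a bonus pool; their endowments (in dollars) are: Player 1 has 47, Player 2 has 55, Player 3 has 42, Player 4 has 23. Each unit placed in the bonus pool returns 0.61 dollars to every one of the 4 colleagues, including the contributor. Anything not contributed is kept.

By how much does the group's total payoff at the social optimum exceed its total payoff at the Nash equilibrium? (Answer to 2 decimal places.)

The private return per contributed unit is 0.61 < 1 for everyone, so the Nash equilibrium is zero contribution and the group total is Σ E_j = 47 + 55 + 42 + 23 = 167.
Each contributed unit returns 2.440 to the group, so the social optimum is full contribution by everyone: group total = 2.440 × 167 = 407.48.
Efficiency loss = (2.440 − 1) × 167 = 240.48.

240.48 dollars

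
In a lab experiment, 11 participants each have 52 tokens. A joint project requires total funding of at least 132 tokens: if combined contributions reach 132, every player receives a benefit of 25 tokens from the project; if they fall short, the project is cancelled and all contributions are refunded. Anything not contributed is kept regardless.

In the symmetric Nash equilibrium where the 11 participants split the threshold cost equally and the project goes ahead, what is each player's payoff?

Equal share of the threshold: 132/11 = 12.
At this profile no one gains by cutting their contribution: any cut drops the total below 132, the project is cancelled, contributions are refunded, and the deviator ends with 52, which is less than 52 − 12 + 25 = 65. Contributing more than 12 just wastes the excess. So contributing exactly 12 is a best response.
Each player's payoff: 52 − 12 + 25 = 65.

65 tokens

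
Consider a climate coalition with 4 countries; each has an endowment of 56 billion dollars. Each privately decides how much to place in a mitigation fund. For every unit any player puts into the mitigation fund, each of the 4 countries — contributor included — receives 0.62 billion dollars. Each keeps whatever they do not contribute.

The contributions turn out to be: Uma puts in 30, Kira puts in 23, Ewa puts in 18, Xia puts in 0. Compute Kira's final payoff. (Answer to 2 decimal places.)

77.02 billion dollars

Total contributed: 30 + 23 + 18 + 0 = 71.
Each receives 0.62 × 71 = 44.02 from the mitigation fund.
Kira keeps 56 − 23 = 33, so Kira's payoff is 33 + 44.02 = 77.02.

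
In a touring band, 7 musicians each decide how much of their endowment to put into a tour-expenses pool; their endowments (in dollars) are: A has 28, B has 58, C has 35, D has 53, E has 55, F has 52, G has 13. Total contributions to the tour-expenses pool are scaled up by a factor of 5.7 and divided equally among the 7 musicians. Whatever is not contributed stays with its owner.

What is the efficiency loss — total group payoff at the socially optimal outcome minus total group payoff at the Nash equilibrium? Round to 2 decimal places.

1381.80 dollars

The private return per contributed unit is 5.7/7 = 0.8143 < 1 for every player regardless of endowment, so the Nash equilibrium is zero contribution and the group total is Σ E_j = 28 + 58 + 35 + 53 + 55 + 52 + 13 = 294.
Each contributed unit returns 5.700 to the group, so the social optimum is full contribution by everyone: group total = 5.700 × 294 = 1675.80.
Efficiency loss = (5.700 − 1) × 294 = 1381.80.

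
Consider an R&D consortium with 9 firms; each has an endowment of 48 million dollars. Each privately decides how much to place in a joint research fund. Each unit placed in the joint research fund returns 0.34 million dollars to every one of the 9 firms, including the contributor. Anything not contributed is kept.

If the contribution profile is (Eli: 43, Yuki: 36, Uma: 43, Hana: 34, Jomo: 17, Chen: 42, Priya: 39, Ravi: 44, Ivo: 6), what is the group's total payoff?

Total contributed: 43 + 36 + 43 + 34 + 17 + 42 + 39 + 44 + 6 = 304; total kept: 9 × 48 − 304 = 128.
The joint research fund pays out 0.34 × 9 × 304 = 930.24 in aggregate.
Group total = 128 + 930.24 = 1058.24.

1058.24 million dollars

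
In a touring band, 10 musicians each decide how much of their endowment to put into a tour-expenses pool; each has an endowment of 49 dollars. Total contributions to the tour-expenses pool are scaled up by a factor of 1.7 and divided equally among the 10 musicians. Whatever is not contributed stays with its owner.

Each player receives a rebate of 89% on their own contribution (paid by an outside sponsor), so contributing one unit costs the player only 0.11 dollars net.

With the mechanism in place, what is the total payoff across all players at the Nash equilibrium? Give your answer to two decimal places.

The effective private return per unit is now (1.7/10) / 0.11 = 1.5455 > 1, so every player's dominant strategy flips to full contribution.
At the Nash equilibrium everyone contributes 49. Group total payoff = 10 × (49 × 0.89 + 1.7 × 49) = 1269.10.

1269.10 dollars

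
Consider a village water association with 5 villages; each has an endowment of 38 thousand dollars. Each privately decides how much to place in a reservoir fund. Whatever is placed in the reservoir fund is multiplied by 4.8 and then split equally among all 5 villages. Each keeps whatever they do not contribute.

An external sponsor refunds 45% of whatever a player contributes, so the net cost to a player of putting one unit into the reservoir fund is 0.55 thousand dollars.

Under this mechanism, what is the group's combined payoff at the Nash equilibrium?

997.50 thousand dollars

Under the mechanism each unit contributed yields (4.8/5) / 0.55 = 1.7455 back to its contributor per unit of net cost, which exceeds 1, making full contribution the dominant choice for everyone.
At the Nash equilibrium everyone contributes 38. Group total payoff = 5 × (38 × 0.45 + 4.8 × 38) = 997.50.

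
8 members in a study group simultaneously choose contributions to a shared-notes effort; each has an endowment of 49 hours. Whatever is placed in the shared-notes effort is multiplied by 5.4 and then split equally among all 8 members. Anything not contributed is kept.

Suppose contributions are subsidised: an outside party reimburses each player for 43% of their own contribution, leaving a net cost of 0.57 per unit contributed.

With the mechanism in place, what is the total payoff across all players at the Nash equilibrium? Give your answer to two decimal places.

2285.36 hours

With the mechanism, a contributed unit returns (5.4/8) / 0.57 = 1.1842 per unit of net cost to the contributor — now above 1 — so contributing fully is weakly dominant for every player.
At the Nash equilibrium everyone contributes 49. Group total payoff = 8 × (49 × 0.43 + 5.4 × 49) = 2285.36.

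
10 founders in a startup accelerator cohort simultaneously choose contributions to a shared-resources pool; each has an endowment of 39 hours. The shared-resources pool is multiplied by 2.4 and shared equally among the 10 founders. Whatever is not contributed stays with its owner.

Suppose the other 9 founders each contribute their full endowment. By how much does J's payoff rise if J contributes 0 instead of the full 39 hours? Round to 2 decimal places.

29.64 hours

Switching from a contribution of 39 to 0 lets J keep an extra 39 hours, but lowers the shared-resources pool by 39, which costs J their own share of that drop: 2.4/10 × 39 = 9.36.
Net gain = 39 − 9.36 = 29.64. The private return per contributed unit (0.2400) is below 1, so free-riding is indeed the best response regardless of what the others do.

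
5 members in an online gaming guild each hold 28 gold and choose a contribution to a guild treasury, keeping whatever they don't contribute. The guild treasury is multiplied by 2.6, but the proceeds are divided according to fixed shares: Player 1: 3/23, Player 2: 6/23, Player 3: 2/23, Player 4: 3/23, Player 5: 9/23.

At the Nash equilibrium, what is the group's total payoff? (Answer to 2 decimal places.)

For player j, contributing a unit is worthwhile iff 2.6 × (j's share) ≥ 1, i.e. iff j's share is at least 0.3846.
The only share above 0.3846 is Player 5's 9/23, contributing 28; the remaining 4 contribute 0. Total contributed: 28.
The guild treasury pays out 2.6 × 28 = 72.80 in total (split across the unequal shares, but the aggregate is all that matters for the group sum).
The 4 free-riders keep 28 each, adding 112. Group total = 112 + 72.80 = 184.80.

184.80 gold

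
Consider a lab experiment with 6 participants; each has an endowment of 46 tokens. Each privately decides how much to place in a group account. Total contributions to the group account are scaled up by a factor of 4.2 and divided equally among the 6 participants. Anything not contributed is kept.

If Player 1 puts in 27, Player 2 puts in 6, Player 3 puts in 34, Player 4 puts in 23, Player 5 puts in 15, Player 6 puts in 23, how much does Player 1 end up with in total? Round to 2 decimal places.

108.60 tokens

Total contributed: 27 + 6 + 34 + 23 + 15 + 23 = 128.
Each receives 4.2 × 128 / 6 = 89.60 from the group account.
Player 1 keeps 46 − 27 = 19, so Player 1's payoff is 19 + 89.60 = 108.60.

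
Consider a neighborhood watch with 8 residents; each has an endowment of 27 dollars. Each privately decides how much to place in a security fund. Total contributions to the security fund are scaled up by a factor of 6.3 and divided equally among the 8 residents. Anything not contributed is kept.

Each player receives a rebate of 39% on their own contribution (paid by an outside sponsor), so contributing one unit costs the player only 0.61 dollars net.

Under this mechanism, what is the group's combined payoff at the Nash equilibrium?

With the mechanism, a contributed unit returns (6.3/8) / 0.61 = 1.2910 per unit of net cost to the contributor — now above 1 — so contributing fully is weakly dominant for every player.
So the Nash equilibrium is full contribution by all 8; the group earns 8 × (27 × 0.39 + 6.3 × 27) = 1445.04.

1445.04 dollars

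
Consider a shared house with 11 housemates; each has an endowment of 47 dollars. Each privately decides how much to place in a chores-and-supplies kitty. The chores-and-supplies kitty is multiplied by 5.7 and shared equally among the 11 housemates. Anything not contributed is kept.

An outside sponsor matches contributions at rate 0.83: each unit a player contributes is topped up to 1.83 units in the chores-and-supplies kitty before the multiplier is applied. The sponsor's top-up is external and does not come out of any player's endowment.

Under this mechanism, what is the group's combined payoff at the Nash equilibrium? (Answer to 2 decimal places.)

517.00 dollars

Even with the mechanism, each unit contributed returns only 5.7 × 1.83 / 11 = 0.9483 per unit of net cost, so contributing nothing is still dominant.
At the Nash equilibrium no one contributes; group total payoff = 11 × 47 = 517.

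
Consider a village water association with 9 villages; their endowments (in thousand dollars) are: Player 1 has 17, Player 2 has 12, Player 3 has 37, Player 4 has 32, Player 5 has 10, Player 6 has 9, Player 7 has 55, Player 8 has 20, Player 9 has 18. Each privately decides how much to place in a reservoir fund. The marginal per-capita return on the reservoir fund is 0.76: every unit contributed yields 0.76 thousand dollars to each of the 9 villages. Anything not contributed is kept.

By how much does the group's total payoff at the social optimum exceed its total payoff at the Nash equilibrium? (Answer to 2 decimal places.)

The private return per contributed unit is 0.76 < 1 for everyone, so the Nash equilibrium is zero contribution and the group total is Σ E_j = 17 + 12 + 37 + 32 + 10 + 9 + 55 + 20 + 18 = 210.
Each contributed unit returns 6.840 to the group, so the social optimum is full contribution by everyone: group total = 6.840 × 210 = 1436.40.
Efficiency loss = (6.840 − 1) × 210 = 1226.40.

1226.40 thousand dollars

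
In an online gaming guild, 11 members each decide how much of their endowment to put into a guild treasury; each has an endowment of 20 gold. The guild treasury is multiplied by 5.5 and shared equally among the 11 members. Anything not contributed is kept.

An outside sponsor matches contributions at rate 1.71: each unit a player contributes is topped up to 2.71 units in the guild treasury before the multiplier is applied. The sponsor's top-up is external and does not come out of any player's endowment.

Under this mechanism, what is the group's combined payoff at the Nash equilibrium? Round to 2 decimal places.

The effective private return per unit is now 5.5 × 2.71 / 11 = 1.3550 > 1, so every player's dominant strategy flips to full contribution.
At the Nash equilibrium everyone contributes 20. Group total payoff = 5.5 × 2.71 × 220 = 3279.10.

3279.10 gold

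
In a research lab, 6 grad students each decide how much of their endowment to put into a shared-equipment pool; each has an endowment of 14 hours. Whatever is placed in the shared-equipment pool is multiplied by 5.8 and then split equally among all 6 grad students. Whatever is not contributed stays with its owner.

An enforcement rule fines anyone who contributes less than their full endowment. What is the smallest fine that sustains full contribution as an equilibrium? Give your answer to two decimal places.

0.47 hours

Given the others contribute fully, the best deviation is to contribute 0 (any partial contribution still incurs the fine and gives up units whose private return 0.9667 is below 1).
Deviating from 14 to 0 saves 14 hours but forfeits the deviator's share of the drop in the shared-equipment pool: 5.8/6 × 14 = 13.53.
So the deviation gain is 14 − 13.53 = 0.47, and the fine must be at least 0.47 hours to wipe it out.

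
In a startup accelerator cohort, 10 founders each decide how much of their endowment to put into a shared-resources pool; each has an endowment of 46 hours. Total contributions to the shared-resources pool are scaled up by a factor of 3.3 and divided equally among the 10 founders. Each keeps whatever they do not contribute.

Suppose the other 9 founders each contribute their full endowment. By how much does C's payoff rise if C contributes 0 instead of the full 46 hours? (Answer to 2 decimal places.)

Switching from a contribution of 46 to 0 lets C keep an extra 46 hours, but lowers the shared-resources pool by 46, which costs C their own share of that drop: 3.3/10 × 46 = 15.18.
Net gain = 46 − 15.18 = 30.82. The private return per contributed unit (0.3300) is below 1, so free-riding is indeed the best response regardless of what the others do.

30.82 hours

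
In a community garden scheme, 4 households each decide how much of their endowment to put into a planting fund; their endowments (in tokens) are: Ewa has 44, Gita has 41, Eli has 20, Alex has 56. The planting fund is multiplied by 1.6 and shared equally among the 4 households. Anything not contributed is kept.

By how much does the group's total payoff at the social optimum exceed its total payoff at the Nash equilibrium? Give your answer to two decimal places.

The private return per contributed unit is 1.6/4 = 0.4000 < 1 for every player regardless of endowment, so the Nash equilibrium is zero contribution and the group total is Σ E_j = 44 + 41 + 20 + 56 = 161.
Each contributed unit returns 1.600 to the group, so the social optimum is full contribution by everyone: group total = 1.600 × 161 = 257.60.
Efficiency loss = (1.600 − 1) × 161 = 96.60.

96.60 tokens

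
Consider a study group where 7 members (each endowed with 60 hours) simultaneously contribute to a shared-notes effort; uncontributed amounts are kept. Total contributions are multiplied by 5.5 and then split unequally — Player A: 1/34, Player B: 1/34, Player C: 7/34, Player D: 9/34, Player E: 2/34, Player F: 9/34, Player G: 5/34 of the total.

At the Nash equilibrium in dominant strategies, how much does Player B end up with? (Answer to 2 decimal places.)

A player with share s gets back 5.5·s per unit contributed, so full contribution is dominant for anyone with s > 1/5.5 = 0.1818 and zero contribution is dominant for anyone below.
The shares above 0.1818 belong to Player C, Player D and Player F, contributing 60 each; the remaining 4 contribute 0. Total contributed: 180.
Player B keeps 60 and receives 5.5 × 180 × 1/34 = 29.12 from the shared-notes effort, for a payoff of 89.12.

89.12 hours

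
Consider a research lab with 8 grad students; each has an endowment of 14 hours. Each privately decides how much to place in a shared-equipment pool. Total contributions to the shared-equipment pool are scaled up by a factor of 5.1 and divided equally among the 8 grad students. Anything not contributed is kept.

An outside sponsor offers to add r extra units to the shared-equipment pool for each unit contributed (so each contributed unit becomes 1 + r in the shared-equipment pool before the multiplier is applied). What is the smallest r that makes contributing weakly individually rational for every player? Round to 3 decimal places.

With matching at rate r, one contributed unit becomes (1 + r) in the shared-equipment pool and returns 5.1 × (1 + r) / 8 to the contributor.
Setting this equal to 1: 1 + r = 8/5.1 = 1.5686.
So the minimum matching rate is r = 1.5686 − 1 = 0.569.

0.569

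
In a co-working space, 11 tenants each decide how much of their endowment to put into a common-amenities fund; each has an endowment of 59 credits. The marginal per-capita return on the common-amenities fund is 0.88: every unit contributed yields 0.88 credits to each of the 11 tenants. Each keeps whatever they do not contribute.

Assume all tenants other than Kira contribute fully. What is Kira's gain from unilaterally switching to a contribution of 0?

Switching from a contribution of 59 to 0 lets Kira keep an extra 59 credits, but lowers the common-amenities fund by 59, which costs Kira their own share of that drop: 0.88 × 59 = 51.92.
Net gain = 59 − 51.92 = 7.08. The private return per contributed unit (0.88) is below 1, so free-riding is indeed the best response regardless of what the others do.

7.08 credits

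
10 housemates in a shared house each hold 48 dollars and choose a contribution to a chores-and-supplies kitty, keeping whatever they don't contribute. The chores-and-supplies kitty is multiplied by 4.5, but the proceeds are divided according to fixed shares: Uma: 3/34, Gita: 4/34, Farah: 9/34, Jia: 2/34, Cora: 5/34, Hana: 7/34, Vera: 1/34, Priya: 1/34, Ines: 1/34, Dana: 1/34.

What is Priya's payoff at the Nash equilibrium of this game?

Each unit j contributes comes back to j as 4.5 × (j's share), so j prefers to contribute only if that share exceeds 1/4.5 = 0.2222; otherwise keeping the unit dominates.
Only Farah (9/34) clears that bar, contributing 48; the remaining 9 contribute 0. Total contributed: 48.
Priya keeps 48 and receives 4.5 × 48 × 1/34 = 6.35 from the chores-and-supplies kitty, for a payoff of 54.35.

54.35 dollars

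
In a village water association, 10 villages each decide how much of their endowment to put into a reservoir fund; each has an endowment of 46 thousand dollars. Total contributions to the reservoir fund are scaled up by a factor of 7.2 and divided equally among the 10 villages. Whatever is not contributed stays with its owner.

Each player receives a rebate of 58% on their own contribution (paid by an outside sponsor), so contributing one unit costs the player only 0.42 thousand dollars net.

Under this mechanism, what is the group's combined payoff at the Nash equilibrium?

The effective private return per unit is now (7.2/10) / 0.42 = 1.7143 > 1, so every player's dominant strategy flips to full contribution.
At the Nash equilibrium everyone contributes 46. Group total payoff = 10 × (46 × 0.58 + 7.2 × 46) = 3578.80.

3578.80 thousand dollars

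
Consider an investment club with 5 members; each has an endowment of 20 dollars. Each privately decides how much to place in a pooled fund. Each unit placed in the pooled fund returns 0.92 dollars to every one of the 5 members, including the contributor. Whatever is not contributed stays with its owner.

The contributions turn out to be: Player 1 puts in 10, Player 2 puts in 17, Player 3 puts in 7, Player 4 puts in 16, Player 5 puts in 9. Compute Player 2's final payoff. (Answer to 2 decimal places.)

Total contributed: 10 + 17 + 7 + 16 + 9 = 59.
Each receives 0.92 × 59 = 54.28 from the pooled fund.
Player 2 keeps 20 − 17 = 3, so Player 2's payoff is 3 + 54.28 = 57.28.

57.28 dollars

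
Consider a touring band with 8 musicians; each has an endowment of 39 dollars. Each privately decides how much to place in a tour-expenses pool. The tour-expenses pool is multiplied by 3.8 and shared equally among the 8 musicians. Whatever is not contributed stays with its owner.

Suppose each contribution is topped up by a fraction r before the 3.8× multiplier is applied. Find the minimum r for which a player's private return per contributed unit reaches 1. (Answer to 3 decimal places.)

1.105

With matching at rate r, one contributed unit becomes (1 + r) in the tour-expenses pool and returns 3.8 × (1 + r) / 8 to the contributor.
Setting this equal to 1: 1 + r = 8/3.8 = 2.1053.
So the minimum matching rate is r = 2.1053 − 1 = 1.105.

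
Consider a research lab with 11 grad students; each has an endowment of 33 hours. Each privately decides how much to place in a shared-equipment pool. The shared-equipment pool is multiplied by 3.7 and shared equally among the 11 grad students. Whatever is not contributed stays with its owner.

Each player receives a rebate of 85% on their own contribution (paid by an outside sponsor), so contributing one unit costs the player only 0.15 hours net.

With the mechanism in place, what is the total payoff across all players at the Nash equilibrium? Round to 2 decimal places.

The effective private return per unit is now (3.7/11) / 0.15 = 2.2424 > 1, so every player's dominant strategy flips to full contribution.
At the Nash equilibrium everyone contributes 33. Group total payoff = 11 × (33 × 0.85 + 3.7 × 33) = 1651.65.

1651.65 hours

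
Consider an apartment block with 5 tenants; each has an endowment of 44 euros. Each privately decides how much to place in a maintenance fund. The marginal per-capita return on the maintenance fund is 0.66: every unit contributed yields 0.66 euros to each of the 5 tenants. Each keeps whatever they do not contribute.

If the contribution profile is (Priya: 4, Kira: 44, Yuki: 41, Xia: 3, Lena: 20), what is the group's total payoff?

477.60 euros

Total contributed: 4 + 44 + 41 + 3 + 20 = 112; total kept: 5 × 44 − 112 = 108.
The maintenance fund pays out 0.66 × 5 × 112 = 369.60 in aggregate.
Group total = 108 + 369.60 = 477.60.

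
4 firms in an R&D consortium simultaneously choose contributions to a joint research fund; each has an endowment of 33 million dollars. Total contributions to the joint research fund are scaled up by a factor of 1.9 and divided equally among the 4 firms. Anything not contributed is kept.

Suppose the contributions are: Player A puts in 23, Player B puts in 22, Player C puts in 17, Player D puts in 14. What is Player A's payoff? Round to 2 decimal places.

46.10 million dollars

Total contributed: 23 + 22 + 17 + 14 = 76.
Each receives 1.9 × 76 / 4 = 36.10 from the joint research fund.
Player A keeps 33 − 23 = 10, so Player A's payoff is 10 + 36.10 = 46.10.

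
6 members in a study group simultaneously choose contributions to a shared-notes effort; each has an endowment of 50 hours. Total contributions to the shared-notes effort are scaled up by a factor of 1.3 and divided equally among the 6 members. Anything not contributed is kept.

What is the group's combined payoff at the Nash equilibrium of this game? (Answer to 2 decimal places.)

300.00 hours

Each contributed unit returns 1.3/6 = 0.2167 to its contributor — below 1 — so contributing 0 is dominant for every player. At the Nash equilibrium everyone keeps their 50, and the group total is 6 × 50 = 300.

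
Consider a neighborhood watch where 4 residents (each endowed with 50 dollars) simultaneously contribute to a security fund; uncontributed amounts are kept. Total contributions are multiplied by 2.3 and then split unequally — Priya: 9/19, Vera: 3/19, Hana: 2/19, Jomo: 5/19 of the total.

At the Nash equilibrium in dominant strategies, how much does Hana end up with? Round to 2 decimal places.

For player j, contributing a unit is worthwhile iff 2.3 × (j's share) ≥ 1, i.e. iff j's share is at least 0.4348.
The only share above 0.4348 is Priya's 9/19, contributing 50; the remaining 3 contribute 0. Total contributed: 50.
Hana keeps 50 and receives 2.3 × 50 × 2/19 = 12.11 from the security fund, for a payoff of 62.11.

62.11 dollars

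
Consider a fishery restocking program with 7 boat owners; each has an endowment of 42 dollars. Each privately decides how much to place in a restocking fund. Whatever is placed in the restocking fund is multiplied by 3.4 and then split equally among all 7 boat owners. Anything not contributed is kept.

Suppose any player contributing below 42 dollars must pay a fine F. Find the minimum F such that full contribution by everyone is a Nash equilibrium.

21.60 dollars

Given the others contribute fully, the best deviation is to contribute 0 (any partial contribution still incurs the fine and gives up units whose private return 0.4857 is below 1).
Deviating from 42 to 0 saves 42 dollars but forfeits the deviator's share of the drop in the restocking fund: 3.4/7 × 42 = 20.40.
So the deviation gain is 42 − 20.40 = 21.60, and the fine must be at least 21.60 dollars to wipe it out.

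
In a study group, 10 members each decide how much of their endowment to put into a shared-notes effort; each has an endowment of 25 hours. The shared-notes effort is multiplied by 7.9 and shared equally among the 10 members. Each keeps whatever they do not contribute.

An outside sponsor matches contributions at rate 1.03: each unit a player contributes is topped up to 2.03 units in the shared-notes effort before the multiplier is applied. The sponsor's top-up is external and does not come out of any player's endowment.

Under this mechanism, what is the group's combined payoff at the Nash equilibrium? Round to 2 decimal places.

4009.25 hours

Under the mechanism each unit contributed yields 7.9 × 2.03 / 10 = 1.6037 back to its contributor per unit of net cost, which exceeds 1, making full contribution the dominant choice for everyone.
At the Nash equilibrium everyone contributes 25. Group total payoff = 7.9 × 2.03 × 250 = 4009.25.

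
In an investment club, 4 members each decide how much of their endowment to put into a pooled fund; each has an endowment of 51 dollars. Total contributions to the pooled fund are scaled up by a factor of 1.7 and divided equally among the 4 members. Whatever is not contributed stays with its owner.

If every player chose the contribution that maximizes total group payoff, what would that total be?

346.80 dollars

Each contributed unit returns 1.700 to the group as a whole (0.4250 to each of 4 players), which exceeds 1, so the social optimum is full contribution: group total = 1.700 × 204 = 346.80.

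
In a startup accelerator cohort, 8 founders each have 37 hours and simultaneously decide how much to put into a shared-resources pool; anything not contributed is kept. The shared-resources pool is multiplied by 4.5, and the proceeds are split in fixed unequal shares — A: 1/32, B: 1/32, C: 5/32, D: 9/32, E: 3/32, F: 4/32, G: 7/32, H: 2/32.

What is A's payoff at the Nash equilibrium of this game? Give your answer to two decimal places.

Each unit j contributes comes back to j as 4.5 × (j's share), so j prefers to contribute only if that share exceeds 1/4.5 = 0.2222; otherwise keeping the unit dominates.
Only D (9/32) clears that bar, contributing 37; the remaining 7 contribute 0. Total contributed: 37.
A keeps 37 and receives 4.5 × 37 × 1/32 = 5.20 from the shared-resources pool, for a payoff of 42.20.

42.20 hours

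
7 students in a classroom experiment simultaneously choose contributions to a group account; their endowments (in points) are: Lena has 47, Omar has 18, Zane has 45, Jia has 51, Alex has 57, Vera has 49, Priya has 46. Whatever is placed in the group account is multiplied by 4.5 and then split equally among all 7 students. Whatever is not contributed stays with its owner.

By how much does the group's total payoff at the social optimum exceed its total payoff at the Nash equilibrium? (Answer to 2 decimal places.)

1095.50 points

The private return per contributed unit is 4.5/7 = 0.6429 < 1 for every player regardless of endowment, so the Nash equilibrium is zero contribution and the group total is Σ E_j = 47 + 18 + 45 + 51 + 57 + 49 + 46 = 313.
Each contributed unit returns 4.500 to the group, so the social optimum is full contribution by everyone: group total = 4.500 × 313 = 1408.50.
Efficiency loss = (4.500 − 1) × 313 = 1095.50.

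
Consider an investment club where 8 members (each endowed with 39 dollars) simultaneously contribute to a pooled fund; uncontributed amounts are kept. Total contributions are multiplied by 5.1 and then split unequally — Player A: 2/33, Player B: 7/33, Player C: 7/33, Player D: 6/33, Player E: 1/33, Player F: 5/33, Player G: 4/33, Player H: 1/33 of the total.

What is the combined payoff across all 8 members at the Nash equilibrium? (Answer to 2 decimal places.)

A player with share s gets back 5.1·s per unit contributed, so full contribution is dominant for anyone with s > 1/5.1 = 0.1961 and zero contribution is dominant for anyone below.
The shares above 0.1961 belong to Player B and Player C, contributing 39 each; the remaining 6 contribute 0. Total contributed: 78.
The pooled fund pays out 5.1 × 78 = 397.80 in total (split across the unequal shares, but the aggregate is all that matters for the group sum).
The 6 free-riders keep 39 each, adding 234. Group total = 234 + 397.80 = 631.80.

631.80 dollars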